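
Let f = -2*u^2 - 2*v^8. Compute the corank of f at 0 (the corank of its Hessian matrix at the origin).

Hessian at 0 has rank 1.

1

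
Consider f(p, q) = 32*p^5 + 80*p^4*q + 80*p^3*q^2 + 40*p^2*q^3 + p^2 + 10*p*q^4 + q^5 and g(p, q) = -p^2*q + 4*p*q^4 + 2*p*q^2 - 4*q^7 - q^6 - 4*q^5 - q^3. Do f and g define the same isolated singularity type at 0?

The Hessian of f at 0 has rank 1. Corank 1: A-series; mu = 4 gives A_4. The Hessian of g at 0 has rank 0. Corank 2; j^3 = -q*(p - q)^2 has shape L^2 M (L != M), so D-series; mu = 7 gives D_7. f is A_4 but g is D_7, hence not right-equivalent.

No.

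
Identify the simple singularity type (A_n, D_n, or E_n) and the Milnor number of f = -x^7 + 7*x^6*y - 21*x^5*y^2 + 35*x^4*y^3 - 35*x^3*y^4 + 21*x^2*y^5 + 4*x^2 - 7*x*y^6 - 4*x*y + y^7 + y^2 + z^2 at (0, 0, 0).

Type A_6, Milnor number mu = 6.

The Hessian of f at 0 is [[8, -4, 0], [-4, 2, 0], [0, 0, 2]] with rank 2, so corank 1. A Groebner basis of the Jacobian ideal J(f) in C{x,y,z} is {y^6, x - y/2, z}; counting standard monomials gives mu = 6. Corank 1: A-series; mu = 6 gives A_6.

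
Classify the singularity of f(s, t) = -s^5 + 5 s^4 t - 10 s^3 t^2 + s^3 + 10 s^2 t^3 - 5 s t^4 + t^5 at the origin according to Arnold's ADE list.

E_8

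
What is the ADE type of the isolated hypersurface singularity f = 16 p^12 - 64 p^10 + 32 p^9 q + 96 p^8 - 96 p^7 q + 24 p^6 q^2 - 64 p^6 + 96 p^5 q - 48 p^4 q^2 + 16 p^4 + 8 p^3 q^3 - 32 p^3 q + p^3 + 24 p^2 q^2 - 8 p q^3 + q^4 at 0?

The Hessian of f at 0 is [[0, 0], [0, 0]] with rank 0, so corank 2. A Groebner basis of the Jacobian ideal J(f) in C{p,q} is {q^4, p*q^2 - q^3/6, p^2}; counting standard monomials gives mu = 6. Corank 2; j^3 = p^3 is a perfect cube, so E-series; the 4-jet and mu = 6 give E_6.

E_{6}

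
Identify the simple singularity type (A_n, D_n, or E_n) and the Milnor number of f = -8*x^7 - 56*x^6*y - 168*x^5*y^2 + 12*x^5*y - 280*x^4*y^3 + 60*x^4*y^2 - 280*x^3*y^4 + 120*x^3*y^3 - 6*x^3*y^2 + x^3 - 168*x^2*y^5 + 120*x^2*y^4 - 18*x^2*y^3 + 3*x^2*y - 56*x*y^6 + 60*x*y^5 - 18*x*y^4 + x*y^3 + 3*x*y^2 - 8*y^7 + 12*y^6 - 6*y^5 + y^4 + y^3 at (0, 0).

Type E7, Milnor number mu = 7.

The Hessian of f at 0 is [[0, 0], [0, 0]] with rank 0, so corank 2. A Groebner basis of the Jacobian ideal J(f) in C{x,y} is {x^3 + 3*x^2*y + 6*x^2 + 12*x*y + 6*y^2, -3*x^2 + x*y^2 - 6*x*y - 3*y^2, 3*x^2 + 6*x*y + y^3 + 3*y^2}; counting standard monomials gives mu = 7. Corank 2; j^3 = (x + y)^3 is a perfect cube, so E-series; the 4-jet and mu = 7 give E_7.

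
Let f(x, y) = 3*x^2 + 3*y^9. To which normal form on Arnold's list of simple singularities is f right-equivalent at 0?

A_{8}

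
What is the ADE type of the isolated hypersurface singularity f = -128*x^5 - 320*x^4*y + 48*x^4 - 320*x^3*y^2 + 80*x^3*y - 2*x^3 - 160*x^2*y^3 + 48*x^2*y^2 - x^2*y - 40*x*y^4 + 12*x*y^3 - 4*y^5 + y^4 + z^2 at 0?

D_{5}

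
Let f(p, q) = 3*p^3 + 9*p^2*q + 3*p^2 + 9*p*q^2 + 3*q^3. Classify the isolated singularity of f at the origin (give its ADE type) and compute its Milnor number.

Type A2, Milnor number mu = 2.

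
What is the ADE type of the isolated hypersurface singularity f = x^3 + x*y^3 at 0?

E7

The Hessian of f at 0 has rank 0. Corank 2; j^3 = x^3 is a perfect cube, so E-series; the 4-jet and mu = 7 give E_7.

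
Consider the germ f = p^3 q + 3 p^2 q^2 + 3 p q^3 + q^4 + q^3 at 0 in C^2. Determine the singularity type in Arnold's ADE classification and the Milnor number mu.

Type E_{7}, Milnor number mu = 7.

The Hessian of f at 0 has rank 0. Corank 2; j^3 = q^3 is a perfect cube, so E-series; the 4-jet and mu = 7 give E_7.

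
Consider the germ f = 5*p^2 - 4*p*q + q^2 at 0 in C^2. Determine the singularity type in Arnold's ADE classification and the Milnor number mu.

Type A_1, Milnor number mu = 1.

The Hessian of f at 0 has rank 2. Corank 0: nondegenerate Morse point, so A_1.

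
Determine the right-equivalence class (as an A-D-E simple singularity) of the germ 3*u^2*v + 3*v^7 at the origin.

The Hessian of f at 0 has rank 0. Corank 2; j^3 = 3*u^2*v has shape L^2 M (L != M), so D-series; mu = 8 gives D_8.

D_{8}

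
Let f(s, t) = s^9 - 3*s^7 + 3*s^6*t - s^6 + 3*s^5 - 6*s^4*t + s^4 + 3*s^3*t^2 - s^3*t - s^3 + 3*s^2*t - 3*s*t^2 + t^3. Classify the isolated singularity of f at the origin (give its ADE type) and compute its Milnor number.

Type E_{7}, Milnor number mu = 7.

The Hessian of f at 0 has rank 0. Corank 2; j^3 = -(s - t)^3 is a perfect cube, so E-series; the 4-jet and mu = 7 give E_7.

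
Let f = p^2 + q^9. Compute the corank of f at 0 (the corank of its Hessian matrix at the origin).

1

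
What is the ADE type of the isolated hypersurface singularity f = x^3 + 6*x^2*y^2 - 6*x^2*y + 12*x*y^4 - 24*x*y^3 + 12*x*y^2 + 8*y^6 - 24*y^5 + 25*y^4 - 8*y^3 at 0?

E6

The Hessian of f at 0 is [[0, 0], [0, 0]] with rank 0, so corank 2. A Groebner basis of the Jacobian ideal J(f) in C{x,y} is {x^3 + 3*x^2 - 12*x*y + 12*y^2, x^2*y + x^2 - 4*x*y + 4*y^2, x^2/4 + x*y^2 - x*y + y^2, y^3}; counting standard monomials gives mu = 6. Corank 2; j^3 = (x - 2*y)^3 is a perfect cube, so E-series; the 4-jet and mu = 6 give E_6.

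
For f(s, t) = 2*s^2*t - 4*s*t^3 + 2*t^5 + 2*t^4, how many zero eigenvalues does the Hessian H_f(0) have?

Hessian at 0 has rank 0.

2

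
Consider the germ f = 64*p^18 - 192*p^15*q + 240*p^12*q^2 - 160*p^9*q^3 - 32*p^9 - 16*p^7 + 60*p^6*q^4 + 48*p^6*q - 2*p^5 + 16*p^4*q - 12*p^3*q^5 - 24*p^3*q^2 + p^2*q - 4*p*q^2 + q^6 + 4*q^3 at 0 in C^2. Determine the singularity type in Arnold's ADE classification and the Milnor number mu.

Type D_{7}, Milnor number mu = 7.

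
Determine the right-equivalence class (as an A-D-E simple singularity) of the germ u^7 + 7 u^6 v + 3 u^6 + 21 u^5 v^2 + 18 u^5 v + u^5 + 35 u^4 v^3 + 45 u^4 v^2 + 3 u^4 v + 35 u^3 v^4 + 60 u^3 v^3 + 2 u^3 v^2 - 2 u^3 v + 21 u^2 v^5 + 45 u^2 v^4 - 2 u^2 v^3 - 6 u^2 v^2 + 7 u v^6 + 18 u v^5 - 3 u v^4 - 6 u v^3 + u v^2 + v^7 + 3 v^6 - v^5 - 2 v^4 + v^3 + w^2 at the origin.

The Hessian of f at 0 is [[0, 0, 0], [0, 0, 0], [0, 0, 2]] with rank 1, so corank 2. A Groebner basis of the Jacobian ideal J(f) in C{u,v,w} is {u^3 + 16*u*v^2 - u*v + 3*v^2, u^2*v - 3*u*v^2 - v^2, v^3, w}; counting standard monomials gives mu = 7. Corank 2; j^3 = v^2*(u + v) has shape L^2 M (L != M), so D-series; mu = 7 gives D_7.

D_{7}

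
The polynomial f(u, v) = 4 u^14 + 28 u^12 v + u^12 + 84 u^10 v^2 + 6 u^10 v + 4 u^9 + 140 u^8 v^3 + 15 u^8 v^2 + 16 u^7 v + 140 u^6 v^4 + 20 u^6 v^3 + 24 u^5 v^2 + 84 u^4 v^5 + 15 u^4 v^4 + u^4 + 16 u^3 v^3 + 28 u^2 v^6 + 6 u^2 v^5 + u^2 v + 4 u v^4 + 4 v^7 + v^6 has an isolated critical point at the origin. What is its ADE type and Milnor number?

The Hessian of f at 0 is [[0, 0], [0, 0]] with rank 0, so corank 2. A Groebner basis of the Jacobian ideal J(f) in C{u,v} is {u*v/2 + v^4, u^3, u^2*v, -u^2/3 + u*v^2}; counting standard monomials gives mu = 7. Corank 2; j^3 = u^2*v has shape L^2 M (L != M), so D-series; mu = 7 gives D_7.

Type D_{7}, Milnor number mu = 7.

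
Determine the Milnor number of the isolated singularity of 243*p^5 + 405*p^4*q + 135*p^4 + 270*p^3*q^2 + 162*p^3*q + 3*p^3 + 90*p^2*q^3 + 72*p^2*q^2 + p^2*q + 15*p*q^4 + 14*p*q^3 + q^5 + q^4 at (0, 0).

5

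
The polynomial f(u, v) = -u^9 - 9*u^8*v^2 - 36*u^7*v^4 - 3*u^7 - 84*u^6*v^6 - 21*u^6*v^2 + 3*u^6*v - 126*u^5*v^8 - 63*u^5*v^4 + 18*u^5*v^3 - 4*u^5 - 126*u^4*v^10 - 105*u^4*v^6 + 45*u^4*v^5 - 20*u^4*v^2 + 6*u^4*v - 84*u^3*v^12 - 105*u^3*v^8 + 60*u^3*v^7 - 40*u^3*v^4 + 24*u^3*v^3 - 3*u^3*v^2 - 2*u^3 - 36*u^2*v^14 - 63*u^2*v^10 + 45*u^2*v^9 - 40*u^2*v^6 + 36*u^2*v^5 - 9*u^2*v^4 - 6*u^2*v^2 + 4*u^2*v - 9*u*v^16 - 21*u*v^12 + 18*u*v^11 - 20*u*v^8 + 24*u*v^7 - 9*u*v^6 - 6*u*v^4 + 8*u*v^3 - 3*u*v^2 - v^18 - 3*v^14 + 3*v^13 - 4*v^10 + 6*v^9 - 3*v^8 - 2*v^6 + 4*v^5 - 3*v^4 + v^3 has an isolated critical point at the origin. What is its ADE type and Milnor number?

Type D_{4}, Milnor number mu = 4.

The Hessian of f at 0 has rank 0. Corank 2; j^3 = -(u - v)*(2*u^2 - 2*u*v + v^2) splits into three distinct lines over C (the quadratic factor has nonzero discriminant), so D_4.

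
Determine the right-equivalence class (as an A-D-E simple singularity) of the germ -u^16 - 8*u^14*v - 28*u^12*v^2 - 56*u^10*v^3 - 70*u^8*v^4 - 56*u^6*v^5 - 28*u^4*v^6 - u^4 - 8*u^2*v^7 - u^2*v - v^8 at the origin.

D_9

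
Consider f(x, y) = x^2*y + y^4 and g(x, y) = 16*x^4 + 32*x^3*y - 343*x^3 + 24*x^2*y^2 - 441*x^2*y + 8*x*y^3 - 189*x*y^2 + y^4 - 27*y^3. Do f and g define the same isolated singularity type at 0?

No.

The Hessian of f at 0 has rank 0. Corank 2; j^3 = x^2*y has shape L^2 M (L != M), so D-series; mu = 5 gives D_5. The Hessian of g at 0 has rank 0. Corank 2; j^3 = -(7*x + 3*y)^3 is a perfect cube, so E-series; the 4-jet and mu = 6 give E_6. f is D_5 but g is E_6, hence not right-equivalent.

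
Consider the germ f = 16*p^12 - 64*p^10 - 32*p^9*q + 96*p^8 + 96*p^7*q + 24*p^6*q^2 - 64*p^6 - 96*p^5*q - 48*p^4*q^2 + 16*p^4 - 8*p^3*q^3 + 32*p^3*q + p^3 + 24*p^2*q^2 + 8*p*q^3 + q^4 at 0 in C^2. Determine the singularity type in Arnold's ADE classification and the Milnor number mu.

Type E_6, Milnor number mu = 6.

The Hessian of f at 0 has rank 0. Corank 2; j^3 = p^3 is a perfect cube, so E-series; the 4-jet and mu = 6 give E_6.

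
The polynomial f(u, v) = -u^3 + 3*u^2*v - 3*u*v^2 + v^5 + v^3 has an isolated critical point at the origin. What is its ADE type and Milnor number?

Type E8, Milnor number mu = 8.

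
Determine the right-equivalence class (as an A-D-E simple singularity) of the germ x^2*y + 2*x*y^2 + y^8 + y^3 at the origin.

D_9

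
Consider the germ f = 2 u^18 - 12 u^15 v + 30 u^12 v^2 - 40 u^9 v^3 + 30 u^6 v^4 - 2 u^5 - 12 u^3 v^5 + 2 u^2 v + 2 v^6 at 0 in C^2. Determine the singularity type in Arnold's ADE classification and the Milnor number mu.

The Hessian of f at 0 is [[0, 0], [0, 0]] with rank 0, so corank 2. A Groebner basis of the Jacobian ideal J(f) in C{u,v} is {u^2/6 + v^5, u^3, u*v}; counting standard monomials gives mu = 7. Corank 2; j^3 = 2*u^2*v has shape L^2 M (L != M), so D-series; mu = 7 gives D_7.

Type D7, Milnor number mu = 7.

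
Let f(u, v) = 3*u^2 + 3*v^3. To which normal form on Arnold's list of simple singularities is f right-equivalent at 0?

A_2

The Hessian of f at 0 is [[6, 0], [0, 0]] with rank 1, so corank 1. A Groebner basis of the Jacobian ideal J(f) in C{u,v} is {v^2, u}; counting standard monomials gives mu = 2. Corank 1: A-series; mu = 2 gives A_2.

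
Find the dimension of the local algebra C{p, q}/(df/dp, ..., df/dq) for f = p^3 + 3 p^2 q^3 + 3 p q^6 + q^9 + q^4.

6

The Hessian of f at 0 has rank 0. Corank 2; j^3 = p^3 is a perfect cube, so E-series; the 4-jet and mu = 6 give E_6.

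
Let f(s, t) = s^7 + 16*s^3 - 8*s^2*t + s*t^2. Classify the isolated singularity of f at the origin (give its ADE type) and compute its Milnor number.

The Hessian of f at 0 has rank 0. Corank 2; j^3 = s*(4*s - t)^2 has shape L^2 M (L != M), so D-series; mu = 8 gives D_8.

Type D_{8}, Milnor number mu = 8.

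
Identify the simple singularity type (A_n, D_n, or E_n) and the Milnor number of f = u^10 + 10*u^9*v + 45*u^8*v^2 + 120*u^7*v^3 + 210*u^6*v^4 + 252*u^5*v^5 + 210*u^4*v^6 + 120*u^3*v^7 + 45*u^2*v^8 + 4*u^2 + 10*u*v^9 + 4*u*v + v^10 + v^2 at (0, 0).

Type A_9, Milnor number mu = 9.

The Hessian of f at 0 is [[8, 4], [4, 2]] with rank 1, so corank 1. A Groebner basis of the Jacobian ideal J(f) in C{u,v} is {v^9, u + v/2}; counting standard monomials gives mu = 9. Corank 1: A-series; mu = 9 gives A_9.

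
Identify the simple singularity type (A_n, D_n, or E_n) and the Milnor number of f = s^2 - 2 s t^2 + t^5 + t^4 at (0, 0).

Type A_{4}, Milnor number mu = 4.

The Hessian of f at 0 is [[2, 0], [0, 0]] with rank 1, so corank 1. A Groebner basis of the Jacobian ideal J(f) in C{s,t} is {s^2, -s + t^2}; counting standard monomials gives mu = 4. Corank 1: A-series; mu = 4 gives A_4.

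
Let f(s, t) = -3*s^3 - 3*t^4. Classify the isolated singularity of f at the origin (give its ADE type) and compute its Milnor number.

The Hessian of f at 0 has rank 0. Corank 2; j^3 = -3*s^3 is a perfect cube, so E-series; the 4-jet and mu = 6 give E_6.

Type E6, Milnor number mu = 6.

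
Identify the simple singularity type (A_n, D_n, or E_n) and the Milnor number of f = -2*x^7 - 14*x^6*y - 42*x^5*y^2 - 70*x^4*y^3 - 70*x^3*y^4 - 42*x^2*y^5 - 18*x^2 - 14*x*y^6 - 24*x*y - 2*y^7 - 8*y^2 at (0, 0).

Type A6, Milnor number mu = 6.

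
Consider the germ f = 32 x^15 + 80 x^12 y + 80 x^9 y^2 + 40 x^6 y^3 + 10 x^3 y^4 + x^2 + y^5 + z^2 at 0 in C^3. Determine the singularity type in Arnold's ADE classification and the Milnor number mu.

The Hessian of f at 0 has rank 2. Corank 1: A-series; mu = 4 gives A_4.

Type A4, Milnor number mu = 4.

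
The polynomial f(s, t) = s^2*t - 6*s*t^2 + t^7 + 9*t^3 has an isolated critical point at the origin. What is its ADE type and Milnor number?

The Hessian of f at 0 has rank 0. Corank 2; j^3 = t*(s - 3*t)^2 has shape L^2 M (L != M), so D-series; mu = 8 gives D_8.

Type D_8, Milnor number mu = 8.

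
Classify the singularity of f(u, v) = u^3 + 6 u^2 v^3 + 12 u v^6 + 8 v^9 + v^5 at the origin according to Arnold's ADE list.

The Hessian of f at 0 has rank 0. Corank 2; j^3 = u^3 is a perfect cube, so E-series; the 5-jet and mu = 8 give E_8.

E8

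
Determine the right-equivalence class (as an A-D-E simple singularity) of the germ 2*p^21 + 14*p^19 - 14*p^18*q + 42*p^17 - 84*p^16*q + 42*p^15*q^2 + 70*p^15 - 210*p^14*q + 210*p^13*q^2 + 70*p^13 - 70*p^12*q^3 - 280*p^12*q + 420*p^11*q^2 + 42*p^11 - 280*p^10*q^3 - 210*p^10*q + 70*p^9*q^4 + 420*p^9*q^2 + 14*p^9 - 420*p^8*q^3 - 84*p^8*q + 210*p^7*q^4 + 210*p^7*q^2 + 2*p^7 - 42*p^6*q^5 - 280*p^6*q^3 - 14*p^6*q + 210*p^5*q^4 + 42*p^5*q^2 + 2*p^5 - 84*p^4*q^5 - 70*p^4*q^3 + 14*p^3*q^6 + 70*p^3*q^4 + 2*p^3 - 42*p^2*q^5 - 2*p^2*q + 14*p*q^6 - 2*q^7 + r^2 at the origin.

The Hessian of f at 0 has rank 1. Corank 2; j^3 = 2*p^2*(p - q) has shape L^2 M (L != M), so D-series; mu = 8 gives D_8.

D8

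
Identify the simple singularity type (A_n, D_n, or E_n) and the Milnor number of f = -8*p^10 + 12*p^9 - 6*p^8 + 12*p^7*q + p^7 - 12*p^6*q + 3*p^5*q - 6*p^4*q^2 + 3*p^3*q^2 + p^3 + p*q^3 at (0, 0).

Type E_{7}, Milnor number mu = 7.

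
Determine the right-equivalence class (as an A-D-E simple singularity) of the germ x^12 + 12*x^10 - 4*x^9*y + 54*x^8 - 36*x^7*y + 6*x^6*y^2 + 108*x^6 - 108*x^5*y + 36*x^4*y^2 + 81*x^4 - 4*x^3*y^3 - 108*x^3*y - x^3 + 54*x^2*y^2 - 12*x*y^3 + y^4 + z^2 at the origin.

The Hessian of f at 0 has rank 1. Corank 2; j^3 = -x^3 is a perfect cube, so E-series; the 4-jet and mu = 6 give E_6.

E6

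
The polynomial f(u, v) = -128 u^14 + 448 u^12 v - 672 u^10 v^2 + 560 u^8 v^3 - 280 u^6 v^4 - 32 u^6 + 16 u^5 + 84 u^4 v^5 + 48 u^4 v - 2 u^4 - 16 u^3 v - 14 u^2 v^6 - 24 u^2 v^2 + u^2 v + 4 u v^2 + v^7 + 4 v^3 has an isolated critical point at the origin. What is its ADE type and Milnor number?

The Hessian of f at 0 has rank 0. Corank 2; j^3 = v*(u + 2*v)^2 has shape L^2 M (L != M), so D-series; mu = 8 gives D_8.

Type D_8, Milnor number mu = 8.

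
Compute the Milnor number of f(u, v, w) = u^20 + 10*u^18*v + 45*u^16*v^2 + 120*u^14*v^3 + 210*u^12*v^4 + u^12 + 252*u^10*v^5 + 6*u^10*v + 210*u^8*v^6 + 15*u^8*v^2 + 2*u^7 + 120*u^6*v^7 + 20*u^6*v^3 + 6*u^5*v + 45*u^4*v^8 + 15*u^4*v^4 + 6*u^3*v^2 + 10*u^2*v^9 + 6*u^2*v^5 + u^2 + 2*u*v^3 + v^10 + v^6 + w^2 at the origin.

9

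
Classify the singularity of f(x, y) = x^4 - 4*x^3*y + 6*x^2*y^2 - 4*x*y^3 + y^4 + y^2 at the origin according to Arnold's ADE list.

A3

The Hessian of f at 0 has rank 1. Corank 1: A-series; mu = 3 gives A_3.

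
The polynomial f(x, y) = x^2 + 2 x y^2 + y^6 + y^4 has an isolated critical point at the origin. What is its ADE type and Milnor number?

The Hessian of f at 0 has rank 1. Corank 1: A-series; mu = 5 gives A_5.

Type A_{5}, Milnor number mu = 5.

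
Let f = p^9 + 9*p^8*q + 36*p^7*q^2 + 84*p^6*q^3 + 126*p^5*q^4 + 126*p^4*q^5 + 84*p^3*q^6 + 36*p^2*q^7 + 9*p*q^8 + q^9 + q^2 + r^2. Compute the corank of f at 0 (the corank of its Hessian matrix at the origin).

1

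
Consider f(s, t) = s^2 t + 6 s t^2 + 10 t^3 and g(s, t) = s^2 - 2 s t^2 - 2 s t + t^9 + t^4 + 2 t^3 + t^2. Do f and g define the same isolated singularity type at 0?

The Hessian of f at 0 is [[0, 0], [0, 0]] with rank 0, so corank 2. A Groebner basis of the Jacobian ideal J(f) in C{s,t} is {t^3, s^2 - 6*t^2, s*t + 3*t^2}; counting standard monomials gives mu = 4. Corank 2; j^3 = t*(s^2 + 6*s*t + 10*t^2) splits into three distinct lines over C (the quadratic factor has nonzero discriminant), so D_4. The Hessian of g at 0 is [[2, -2], [-2, 2]] with rank 1, so corank 1. A Groebner basis of the Jacobian ideal J(g) in C{s,t} is {s^4 - 4*s^3*t + 6*s^3 - 10*s^2*t + 5*s^2 - 6*s*t + s - t, -s + t^2 + t}; counting standard monomials gives mu = 8. Corank 1: A-series; mu = 8 gives A_8. f is D_4 but g is A_8, hence not right-equivalent.

No.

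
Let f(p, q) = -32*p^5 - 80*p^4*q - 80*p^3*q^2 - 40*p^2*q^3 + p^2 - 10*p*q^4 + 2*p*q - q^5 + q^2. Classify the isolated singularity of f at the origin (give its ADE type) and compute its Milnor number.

Type A_{4}, Milnor number mu = 4.

The Hessian of f at 0 has rank 1. Corank 1: A-series; mu = 4 gives A_4.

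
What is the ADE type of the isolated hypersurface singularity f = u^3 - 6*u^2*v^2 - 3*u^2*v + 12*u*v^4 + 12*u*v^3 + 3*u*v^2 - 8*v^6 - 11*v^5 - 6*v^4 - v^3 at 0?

The Hessian of f at 0 is [[0, 0], [0, 0]] with rank 0, so corank 2. A Groebner basis of the Jacobian ideal J(f) in C{u,v} is {v^4, u^3 - 3*u^2*v + 3*u^2/4 - 3*u*v/2 + 2*v^3 + 3*v^2/4, -u^2/4 + u*v^2 + u*v/2 - v^3 - v^2/4}; counting standard monomials gives mu = 8. Corank 2; j^3 = (u - v)^3 is a perfect cube, so E-series; the 5-jet and mu = 8 give E_8.

E_{8}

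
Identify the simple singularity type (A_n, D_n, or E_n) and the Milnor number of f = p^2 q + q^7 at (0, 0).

Type D_8, Milnor number mu = 8.

The Hessian of f at 0 is [[0, 0], [0, 0]] with rank 0, so corank 2. A Groebner basis of the Jacobian ideal J(f) in C{p,q} is {p^2/7 + q^6, p^3, p*q}; counting standard monomials gives mu = 8. Corank 2; j^3 = p^2*q has shape L^2 M (L != M), so D-series; mu = 8 gives D_8.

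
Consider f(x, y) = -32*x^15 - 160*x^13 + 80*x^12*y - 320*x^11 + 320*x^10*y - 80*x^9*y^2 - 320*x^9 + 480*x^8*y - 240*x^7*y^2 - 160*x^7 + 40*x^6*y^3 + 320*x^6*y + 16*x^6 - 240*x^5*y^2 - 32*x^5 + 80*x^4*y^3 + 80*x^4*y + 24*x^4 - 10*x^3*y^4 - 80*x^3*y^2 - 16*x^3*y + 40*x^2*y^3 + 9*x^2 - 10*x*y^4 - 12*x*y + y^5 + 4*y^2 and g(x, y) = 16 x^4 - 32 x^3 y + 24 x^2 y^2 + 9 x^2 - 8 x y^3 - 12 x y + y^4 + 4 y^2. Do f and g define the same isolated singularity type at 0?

No.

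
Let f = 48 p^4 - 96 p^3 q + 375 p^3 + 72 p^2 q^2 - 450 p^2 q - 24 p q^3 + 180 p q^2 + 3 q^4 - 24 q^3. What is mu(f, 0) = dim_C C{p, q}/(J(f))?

6

The Hessian of f at 0 is [[0, 0], [0, 0]] with rank 0, so corank 2. A Groebner basis of the Jacobian ideal J(f) in C{p,q} is {q^4, p*q^2 - 13*q^3/30, p^2 - 4*p*q/5 + 4*q^2/25}; counting standard monomials gives mu = 6. Corank 2; j^3 = 3*(5*p - 2*q)^3 is a perfect cube, so E-series; the 4-jet and mu = 6 give E_6.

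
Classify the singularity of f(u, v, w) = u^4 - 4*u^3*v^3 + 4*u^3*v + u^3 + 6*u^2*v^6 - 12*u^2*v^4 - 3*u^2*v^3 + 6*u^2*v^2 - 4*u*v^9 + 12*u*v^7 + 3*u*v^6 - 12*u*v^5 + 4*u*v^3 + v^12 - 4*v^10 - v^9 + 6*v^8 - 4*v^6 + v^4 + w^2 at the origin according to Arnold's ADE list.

The Hessian of f at 0 has rank 1. Corank 2; j^3 = u^3 is a perfect cube, so E-series; the 4-jet and mu = 6 give E_6.

E6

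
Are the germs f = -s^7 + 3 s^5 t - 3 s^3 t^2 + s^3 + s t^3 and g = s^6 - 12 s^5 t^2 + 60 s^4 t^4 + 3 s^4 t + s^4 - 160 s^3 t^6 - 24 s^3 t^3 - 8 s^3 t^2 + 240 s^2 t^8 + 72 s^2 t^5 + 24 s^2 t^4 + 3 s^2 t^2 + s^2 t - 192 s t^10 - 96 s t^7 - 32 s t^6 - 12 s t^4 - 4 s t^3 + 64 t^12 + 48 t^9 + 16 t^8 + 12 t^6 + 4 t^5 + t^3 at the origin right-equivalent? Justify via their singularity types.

No.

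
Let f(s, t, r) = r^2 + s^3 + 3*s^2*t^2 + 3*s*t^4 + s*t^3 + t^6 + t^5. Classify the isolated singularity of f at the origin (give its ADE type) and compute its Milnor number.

Type E_7, Milnor number mu = 7.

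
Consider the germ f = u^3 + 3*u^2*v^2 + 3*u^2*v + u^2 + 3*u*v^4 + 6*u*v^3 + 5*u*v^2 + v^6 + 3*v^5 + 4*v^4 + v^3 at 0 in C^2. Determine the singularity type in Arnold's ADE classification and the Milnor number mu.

The Hessian of f at 0 is [[2, 0], [0, 0]] with rank 1, so corank 1. A Groebner basis of the Jacobian ideal J(f) in C{u,v} is {v^2, u}; counting standard monomials gives mu = 2. Corank 1: A-series; mu = 2 gives A_2.

Type A2, Milnor number mu = 2.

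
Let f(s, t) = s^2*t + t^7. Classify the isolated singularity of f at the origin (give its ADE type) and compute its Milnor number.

Type D8, Milnor number mu = 8.

The Hessian of f at 0 has rank 0. Corank 2; j^3 = s^2*t has shape L^2 M (L != M), so D-series; mu = 8 gives D_8.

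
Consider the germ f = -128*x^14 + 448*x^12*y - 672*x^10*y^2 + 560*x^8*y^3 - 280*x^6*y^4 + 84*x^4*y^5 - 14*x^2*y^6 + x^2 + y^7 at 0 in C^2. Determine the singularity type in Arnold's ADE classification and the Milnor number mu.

The Hessian of f at 0 has rank 1. Corank 1: A-series; mu = 6 gives A_6.

Type A6, Milnor number mu = 6.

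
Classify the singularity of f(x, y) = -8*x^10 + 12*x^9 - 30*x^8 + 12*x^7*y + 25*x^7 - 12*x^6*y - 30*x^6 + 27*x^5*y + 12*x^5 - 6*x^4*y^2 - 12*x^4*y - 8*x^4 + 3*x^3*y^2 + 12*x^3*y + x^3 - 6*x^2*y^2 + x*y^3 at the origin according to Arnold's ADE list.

The Hessian of f at 0 has rank 0. Corank 2; j^3 = x^3 is a perfect cube, so E-series; the 4-jet and mu = 7 give E_7.

E7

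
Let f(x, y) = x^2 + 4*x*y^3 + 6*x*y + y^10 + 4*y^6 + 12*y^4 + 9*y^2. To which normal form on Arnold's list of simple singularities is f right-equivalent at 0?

The Hessian of f at 0 has rank 1. Corank 1: A-series; mu = 9 gives A_9.

A9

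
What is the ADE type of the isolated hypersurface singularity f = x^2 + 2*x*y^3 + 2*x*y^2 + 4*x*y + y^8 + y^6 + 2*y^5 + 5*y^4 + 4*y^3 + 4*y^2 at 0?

A_{7}

The Hessian of f at 0 is [[2, 4], [4, 8]] with rank 1, so corank 1. A Groebner basis of the Jacobian ideal J(f) in C{x,y} is {x^3 + 13*x^2 + 8*x*y^2 + 45*x*y - 17*x + 21*y^2 - 34*y, x^2*y - 2*x^2 + x*y^2 - 7*x*y + x - 5*y^2 + 2*y, x + y^3 + y^2 + 2*y}; counting standard monomials gives mu = 7. Corank 1: A-series; mu = 7 gives A_7.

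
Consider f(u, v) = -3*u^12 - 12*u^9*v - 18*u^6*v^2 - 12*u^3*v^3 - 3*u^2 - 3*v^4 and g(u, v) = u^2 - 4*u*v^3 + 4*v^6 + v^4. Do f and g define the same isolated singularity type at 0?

The Hessian of f at 0 has rank 1. Corank 1: A-series; mu = 3 gives A_3. The Hessian of g at 0 has rank 1. Corank 1: A-series; mu = 3 gives A_3. Both have type A_3, hence right-equivalent.

Yes.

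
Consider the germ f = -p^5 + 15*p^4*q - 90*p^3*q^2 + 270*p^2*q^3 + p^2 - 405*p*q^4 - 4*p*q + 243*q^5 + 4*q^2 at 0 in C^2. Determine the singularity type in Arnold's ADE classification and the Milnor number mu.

Type A4, Milnor number mu = 4.

The Hessian of f at 0 has rank 1. Corank 1: A-series; mu = 4 gives A_4.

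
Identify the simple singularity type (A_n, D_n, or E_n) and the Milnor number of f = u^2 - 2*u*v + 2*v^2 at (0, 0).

The Hessian of f at 0 has rank 2. Corank 0: nondegenerate Morse point, so A_1.

Type A_{1}, Milnor number mu = 1.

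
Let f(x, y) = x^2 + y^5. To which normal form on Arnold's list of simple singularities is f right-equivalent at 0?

A_4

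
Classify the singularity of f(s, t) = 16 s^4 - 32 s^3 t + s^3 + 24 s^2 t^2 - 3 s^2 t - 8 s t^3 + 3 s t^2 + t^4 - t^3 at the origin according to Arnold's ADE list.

The Hessian of f at 0 is [[0, 0], [0, 0]] with rank 0, so corank 2. A Groebner basis of the Jacobian ideal J(f) in C{s,t} is {t^4, s*t^2 - 5*t^3/6, s^2 - 2*s*t + t^2}; counting standard monomials gives mu = 6. Corank 2; j^3 = (s - t)^3 is a perfect cube, so E-series; the 4-jet and mu = 6 give E_6.

E_{6}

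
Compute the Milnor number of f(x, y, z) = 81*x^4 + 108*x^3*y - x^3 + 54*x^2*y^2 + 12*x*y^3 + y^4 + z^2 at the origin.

The Hessian of f at 0 is [[0, 0, 0], [0, 0, 0], [0, 0, 2]] with rank 1, so corank 2. A Groebner basis of the Jacobian ideal J(f) in C{x,y,z} is {y^4, x*y^2 + y^3/9, x^2, z}; counting standard monomials gives mu = 6. Corank 2; j^3 = -x^3 is a perfect cube, so E-series; the 4-jet and mu = 6 give E_6.

6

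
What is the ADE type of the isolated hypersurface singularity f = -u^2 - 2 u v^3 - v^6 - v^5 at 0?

A_{4}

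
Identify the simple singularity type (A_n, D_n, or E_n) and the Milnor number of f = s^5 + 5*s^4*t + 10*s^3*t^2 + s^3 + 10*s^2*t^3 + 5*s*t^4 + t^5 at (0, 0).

Type E_8, Milnor number mu = 8.

The Hessian of f at 0 is [[0, 0], [0, 0]] with rank 0, so corank 2. A Groebner basis of the Jacobian ideal J(f) in C{s,t} is {t^5, s*t^3 + t^4/4, s^2}; counting standard monomials gives mu = 8. Corank 2; j^3 = s^3 is a perfect cube, so E-series; the 5-jet and mu = 8 give E_8.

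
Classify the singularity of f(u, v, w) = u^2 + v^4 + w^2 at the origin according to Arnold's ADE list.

A_3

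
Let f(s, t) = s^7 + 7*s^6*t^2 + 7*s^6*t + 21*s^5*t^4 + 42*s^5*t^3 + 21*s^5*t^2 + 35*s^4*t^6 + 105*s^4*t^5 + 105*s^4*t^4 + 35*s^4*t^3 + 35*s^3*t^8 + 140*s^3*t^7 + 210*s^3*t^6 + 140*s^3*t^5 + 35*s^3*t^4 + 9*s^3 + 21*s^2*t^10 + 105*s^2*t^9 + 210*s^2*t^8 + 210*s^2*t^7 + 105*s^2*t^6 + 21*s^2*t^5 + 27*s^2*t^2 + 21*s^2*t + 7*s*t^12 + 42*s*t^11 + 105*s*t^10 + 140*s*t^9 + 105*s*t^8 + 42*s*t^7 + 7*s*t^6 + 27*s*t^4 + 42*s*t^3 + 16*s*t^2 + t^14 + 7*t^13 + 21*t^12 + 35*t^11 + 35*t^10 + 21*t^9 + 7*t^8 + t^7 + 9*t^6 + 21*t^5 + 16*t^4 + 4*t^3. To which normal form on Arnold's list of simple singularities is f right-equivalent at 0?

The Hessian of f at 0 is [[0, 0], [0, 0]] with rank 0, so corank 2. A Groebner basis of the Jacobian ideal J(f) in C{s,t} is {-s^2 - 5*s*t/3 + t^4 - t^3/3 - 2*t^2/3, s^3 + 2*s^2*t - 4*s^2/3 + 19543*s*t/63 + 58853*t^3/189 + 13066*t^2/63, s^2 + s*t^2 + 5*s*t/3 + t^3 + 2*t^2/3}; counting standard monomials gives mu = 8. Corank 2; j^3 = (s + t)*(3*s + 2*t)^2 has shape L^2 M (L != M), so D-series; mu = 8 gives D_8.

D_{8}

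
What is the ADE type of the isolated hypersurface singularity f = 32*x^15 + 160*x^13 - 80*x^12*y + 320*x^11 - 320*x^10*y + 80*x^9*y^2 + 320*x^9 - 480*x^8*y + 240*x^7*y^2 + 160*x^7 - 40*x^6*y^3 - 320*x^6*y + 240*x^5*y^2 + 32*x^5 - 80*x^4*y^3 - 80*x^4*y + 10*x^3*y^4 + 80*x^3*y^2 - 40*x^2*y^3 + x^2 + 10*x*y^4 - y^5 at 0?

A_4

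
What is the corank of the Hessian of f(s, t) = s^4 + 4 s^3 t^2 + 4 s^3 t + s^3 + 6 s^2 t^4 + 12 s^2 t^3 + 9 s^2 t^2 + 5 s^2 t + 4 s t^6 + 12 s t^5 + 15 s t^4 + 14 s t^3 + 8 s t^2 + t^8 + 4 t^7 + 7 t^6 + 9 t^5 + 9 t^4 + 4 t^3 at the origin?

Hessian at 0 has rank 0.

2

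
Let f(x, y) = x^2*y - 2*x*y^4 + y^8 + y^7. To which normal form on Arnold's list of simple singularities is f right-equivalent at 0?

The Hessian of f at 0 is [[0, 0], [0, 0]] with rank 0, so corank 2. A Groebner basis of the Jacobian ideal J(f) in C{x,y} is {x^2*y^2, -8*x^2*y - x^2 + x*y^3, -x*y + y^4, x^3}; counting standard monomials gives mu = 9. Corank 2; j^3 = x^2*y has shape L^2 M (L != M), so D-series; mu = 9 gives D_9.

D_{9}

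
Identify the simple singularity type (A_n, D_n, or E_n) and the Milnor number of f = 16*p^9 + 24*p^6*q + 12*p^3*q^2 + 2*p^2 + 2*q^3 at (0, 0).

Type A_2, Milnor number mu = 2.

The Hessian of f at 0 is [[4, 0], [0, 0]] with rank 1, so corank 1. A Groebner basis of the Jacobian ideal J(f) in C{p,q} is {q^2, p}; counting standard monomials gives mu = 2. Corank 1: A-series; mu = 2 gives A_2.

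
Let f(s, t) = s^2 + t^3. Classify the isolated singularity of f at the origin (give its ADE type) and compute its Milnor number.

Type A_{2}, Milnor number mu = 2.

The Hessian of f at 0 has rank 1. Corank 1: A-series; mu = 2 gives A_2.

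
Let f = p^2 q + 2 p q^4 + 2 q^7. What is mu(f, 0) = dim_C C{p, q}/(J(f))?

8

The Hessian of f at 0 has rank 0. Corank 2; j^3 = p^2*q has shape L^2 M (L != M), so D-series; mu = 8 gives D_8.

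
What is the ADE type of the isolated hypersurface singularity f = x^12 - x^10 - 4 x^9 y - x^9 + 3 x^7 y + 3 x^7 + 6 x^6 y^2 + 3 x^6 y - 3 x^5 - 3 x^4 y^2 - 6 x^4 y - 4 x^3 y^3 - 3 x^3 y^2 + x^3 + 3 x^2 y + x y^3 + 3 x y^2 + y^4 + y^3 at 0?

E_7

The Hessian of f at 0 has rank 0. Corank 2; j^3 = (x + y)^3 is a perfect cube, so E-series; the 4-jet and mu = 7 give E_7.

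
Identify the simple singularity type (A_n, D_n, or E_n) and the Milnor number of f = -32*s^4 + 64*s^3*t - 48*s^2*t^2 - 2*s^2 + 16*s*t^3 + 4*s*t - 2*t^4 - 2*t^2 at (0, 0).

Type A_{3}, Milnor number mu = 3.

The Hessian of f at 0 is [[-4, 4], [4, -4]] with rank 1, so corank 1. A Groebner basis of the Jacobian ideal J(f) in C{s,t} is {t^3, s - t}; counting standard monomials gives mu = 3. Corank 1: A-series; mu = 3 gives A_3.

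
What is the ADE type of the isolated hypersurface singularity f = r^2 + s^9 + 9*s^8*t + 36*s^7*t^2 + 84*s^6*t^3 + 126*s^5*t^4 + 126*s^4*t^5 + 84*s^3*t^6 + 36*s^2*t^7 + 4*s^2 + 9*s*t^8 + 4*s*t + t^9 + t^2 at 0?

A_8

The Hessian of f at 0 is [[8, 4, 0], [4, 2, 0], [0, 0, 2]] with rank 2, so corank 1. A Groebner basis of the Jacobian ideal J(f) in C{s,t,r} is {t^8, s + t/2, r}; counting standard monomials gives mu = 8. Corank 1: A-series; mu = 8 gives A_8.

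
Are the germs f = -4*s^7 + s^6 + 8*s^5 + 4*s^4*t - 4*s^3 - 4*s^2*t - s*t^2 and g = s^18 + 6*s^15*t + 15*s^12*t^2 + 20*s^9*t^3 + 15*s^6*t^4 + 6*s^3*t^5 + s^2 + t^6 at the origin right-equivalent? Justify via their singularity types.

No.

The Hessian of f at 0 has rank 0. Corank 2; j^3 = -s*(2*s + t)^2 has shape L^2 M (L != M), so D-series; mu = 7 gives D_7. The Hessian of g at 0 has rank 1. Corank 1: A-series; mu = 5 gives A_5. f is D_7 but g is A_5, hence not right-equivalent.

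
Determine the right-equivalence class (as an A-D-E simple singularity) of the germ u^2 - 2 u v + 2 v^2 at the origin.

The Hessian of f at 0 is [[2, -2], [-2, 4]] with rank 2, so corank 0. A Groebner basis of the Jacobian ideal J(f) in C{u,v} is {u, v}; counting standard monomials gives mu = 1. Corank 0: nondegenerate Morse point, so A_1.

A_{1}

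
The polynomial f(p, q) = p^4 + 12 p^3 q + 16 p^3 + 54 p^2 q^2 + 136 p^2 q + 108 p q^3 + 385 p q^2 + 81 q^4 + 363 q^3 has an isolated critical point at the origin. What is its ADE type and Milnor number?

The Hessian of f at 0 has rank 0. Corank 2; j^3 = (p + 3*q)*(4*p + 11*q)^2 has shape L^2 M (L != M), so D-series; mu = 5 gives D_5.

Type D_{5}, Milnor number mu = 5.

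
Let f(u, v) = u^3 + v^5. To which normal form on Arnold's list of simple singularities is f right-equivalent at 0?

The Hessian of f at 0 is [[0, 0], [0, 0]] with rank 0, so corank 2. A Groebner basis of the Jacobian ideal J(f) in C{u,v} is {v^4, u^2}; counting standard monomials gives mu = 8. Corank 2; j^3 = u^3 is a perfect cube, so E-series; the 5-jet and mu = 8 give E_8.

E8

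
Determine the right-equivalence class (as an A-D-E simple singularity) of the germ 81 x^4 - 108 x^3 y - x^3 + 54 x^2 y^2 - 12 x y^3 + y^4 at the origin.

E6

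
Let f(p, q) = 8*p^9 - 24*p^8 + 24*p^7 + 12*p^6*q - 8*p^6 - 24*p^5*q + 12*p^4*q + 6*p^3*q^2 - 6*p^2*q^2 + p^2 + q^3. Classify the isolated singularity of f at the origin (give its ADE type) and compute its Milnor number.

The Hessian of f at 0 has rank 1. Corank 1: A-series; mu = 2 gives A_2.

Type A2, Milnor number mu = 2.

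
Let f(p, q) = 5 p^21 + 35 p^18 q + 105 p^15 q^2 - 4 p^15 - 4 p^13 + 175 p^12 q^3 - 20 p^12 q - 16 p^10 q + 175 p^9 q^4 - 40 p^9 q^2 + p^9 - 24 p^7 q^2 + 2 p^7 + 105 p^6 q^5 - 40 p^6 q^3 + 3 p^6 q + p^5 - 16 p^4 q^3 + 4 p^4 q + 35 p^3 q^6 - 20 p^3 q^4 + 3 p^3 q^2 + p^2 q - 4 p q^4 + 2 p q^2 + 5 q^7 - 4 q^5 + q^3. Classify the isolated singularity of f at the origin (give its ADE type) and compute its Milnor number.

Type D8, Milnor number mu = 8.

The Hessian of f at 0 is [[0, 0], [0, 0]] with rank 0, so corank 2. A Groebner basis of the Jacobian ideal J(f) in C{p,q} is {p^2 + p*q^3 + 7*p*q/3 + 4*q^2/3, -5*p^2/2 - 16*p*q/3 + q^4 - 17*q^2/6, p^3 - 3*p*q^2 - 2*q^3, p^2*q + 2*p*q^2 + q^3}; counting standard monomials gives mu = 8. Corank 2; j^3 = q*(p + q)^2 has shape L^2 M (L != M), so D-series; mu = 8 gives D_8.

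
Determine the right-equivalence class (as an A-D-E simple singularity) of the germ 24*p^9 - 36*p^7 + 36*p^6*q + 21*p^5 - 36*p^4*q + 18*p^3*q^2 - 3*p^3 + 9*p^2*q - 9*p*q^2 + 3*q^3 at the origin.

E8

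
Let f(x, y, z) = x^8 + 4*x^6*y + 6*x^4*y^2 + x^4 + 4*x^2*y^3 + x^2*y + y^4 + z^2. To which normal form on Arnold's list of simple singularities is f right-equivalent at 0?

D_{5}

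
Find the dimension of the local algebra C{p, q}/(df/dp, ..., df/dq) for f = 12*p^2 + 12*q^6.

5

The Hessian of f at 0 has rank 1. Corank 1: A-series; mu = 5 gives A_5.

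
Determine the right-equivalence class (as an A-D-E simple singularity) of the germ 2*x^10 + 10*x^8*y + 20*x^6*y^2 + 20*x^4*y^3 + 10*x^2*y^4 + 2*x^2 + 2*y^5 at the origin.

A_4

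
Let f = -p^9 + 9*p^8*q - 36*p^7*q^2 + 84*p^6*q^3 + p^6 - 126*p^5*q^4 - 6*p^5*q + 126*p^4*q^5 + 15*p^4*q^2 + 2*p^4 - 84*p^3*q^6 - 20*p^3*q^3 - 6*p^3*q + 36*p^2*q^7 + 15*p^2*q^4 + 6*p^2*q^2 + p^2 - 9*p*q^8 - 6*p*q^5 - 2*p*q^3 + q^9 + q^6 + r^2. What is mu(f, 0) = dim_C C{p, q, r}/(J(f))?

The Hessian of f at 0 is [[2, 0, 0], [0, 0, 0], [0, 0, 2]] with rank 2, so corank 1. A Groebner basis of the Jacobian ideal J(f) in C{p,q,r} is {-p^2 + p*q^3, -3*p^2 - p*q + q^4, p^3, p^2*q - p*q^2 - p/3 + q^3/3, r}; counting standard monomials gives mu = 8. Corank 1: A-series; mu = 8 gives A_8.

8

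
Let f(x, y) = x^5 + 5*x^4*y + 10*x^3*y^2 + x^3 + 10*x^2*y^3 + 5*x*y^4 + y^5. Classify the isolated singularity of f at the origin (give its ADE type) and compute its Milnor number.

The Hessian of f at 0 has rank 0. Corank 2; j^3 = x^3 is a perfect cube, so E-series; the 5-jet and mu = 8 give E_8.

Type E_8, Milnor number mu = 8.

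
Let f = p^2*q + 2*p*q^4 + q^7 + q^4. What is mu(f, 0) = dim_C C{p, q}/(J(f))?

5

The Hessian of f at 0 has rank 0. Corank 2; j^3 = p^2*q has shape L^2 M (L != M), so D-series; mu = 5 gives D_5.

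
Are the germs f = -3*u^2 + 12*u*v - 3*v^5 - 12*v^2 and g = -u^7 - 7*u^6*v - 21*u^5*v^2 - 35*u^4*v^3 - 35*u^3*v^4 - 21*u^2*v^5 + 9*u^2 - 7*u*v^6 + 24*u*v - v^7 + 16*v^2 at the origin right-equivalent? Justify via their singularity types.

No.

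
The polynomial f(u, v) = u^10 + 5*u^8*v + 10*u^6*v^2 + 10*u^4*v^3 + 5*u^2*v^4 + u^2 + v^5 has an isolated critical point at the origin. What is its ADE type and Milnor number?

The Hessian of f at 0 has rank 1. Corank 1: A-series; mu = 4 gives A_4.

Type A4, Milnor number mu = 4.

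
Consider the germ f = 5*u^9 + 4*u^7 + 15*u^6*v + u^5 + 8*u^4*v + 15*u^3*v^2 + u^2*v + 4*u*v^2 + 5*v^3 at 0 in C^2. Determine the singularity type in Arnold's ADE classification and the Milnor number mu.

Type D_4, Milnor number mu = 4.

The Hessian of f at 0 has rank 0. Corank 2; j^3 = v*(u^2 + 4*u*v + 5*v^2) splits into three distinct lines over C (the quadratic factor has nonzero discriminant), so D_4.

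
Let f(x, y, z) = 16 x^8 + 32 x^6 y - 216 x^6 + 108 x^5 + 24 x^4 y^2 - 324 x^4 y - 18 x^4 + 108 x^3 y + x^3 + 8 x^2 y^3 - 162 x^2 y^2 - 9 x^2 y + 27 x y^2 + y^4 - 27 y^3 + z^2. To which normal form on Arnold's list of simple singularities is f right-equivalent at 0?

E_6

The Hessian of f at 0 has rank 1. Corank 2; j^3 = (x - 3*y)^3 is a perfect cube, so E-series; the 4-jet and mu = 6 give E_6.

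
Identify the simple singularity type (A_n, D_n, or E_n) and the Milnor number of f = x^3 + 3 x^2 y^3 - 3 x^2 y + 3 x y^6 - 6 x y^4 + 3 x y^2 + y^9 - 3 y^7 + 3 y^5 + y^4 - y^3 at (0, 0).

Type E_6, Milnor number mu = 6.

The Hessian of f at 0 has rank 0. Corank 2; j^3 = (x - y)^3 is a perfect cube, so E-series; the 4-jet and mu = 6 give E_6.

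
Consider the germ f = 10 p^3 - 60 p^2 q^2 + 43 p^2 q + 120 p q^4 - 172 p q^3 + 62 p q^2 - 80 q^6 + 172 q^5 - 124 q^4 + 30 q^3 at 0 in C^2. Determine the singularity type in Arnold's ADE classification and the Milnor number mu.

Type D4, Milnor number mu = 4.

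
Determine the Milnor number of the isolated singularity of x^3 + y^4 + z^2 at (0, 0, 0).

6

The Hessian of f at 0 has rank 1. Corank 2; j^3 = x^3 is a perfect cube, so E-series; the 4-jet and mu = 6 give E_6.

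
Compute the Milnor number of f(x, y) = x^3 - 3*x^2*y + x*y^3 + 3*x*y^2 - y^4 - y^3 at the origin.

7

The Hessian of f at 0 has rank 0. Corank 2; j^3 = (x - y)^3 is a perfect cube, so E-series; the 4-jet and mu = 7 give E_7.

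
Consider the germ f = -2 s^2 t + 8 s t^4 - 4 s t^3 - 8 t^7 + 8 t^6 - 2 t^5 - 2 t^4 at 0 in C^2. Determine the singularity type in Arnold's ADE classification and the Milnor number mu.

The Hessian of f at 0 is [[0, 0], [0, 0]] with rank 0, so corank 2. A Groebner basis of the Jacobian ideal J(f) in C{s,t} is {s*t^2, s*t + t^3, s^2 - 4*s*t}; counting standard monomials gives mu = 5. Corank 2; j^3 = -2*s^2*t has shape L^2 M (L != M), so D-series; mu = 5 gives D_5.

Type D_5, Milnor number mu = 5.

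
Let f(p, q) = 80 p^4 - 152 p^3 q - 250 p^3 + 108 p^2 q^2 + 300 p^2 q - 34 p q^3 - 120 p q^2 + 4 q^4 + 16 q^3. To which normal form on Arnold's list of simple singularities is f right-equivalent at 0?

The Hessian of f at 0 has rank 0. Corank 2; j^3 = -2*(5*p - 2*q)^3 is a perfect cube, so E-series; the 4-jet and mu = 7 give E_7.

E_{7}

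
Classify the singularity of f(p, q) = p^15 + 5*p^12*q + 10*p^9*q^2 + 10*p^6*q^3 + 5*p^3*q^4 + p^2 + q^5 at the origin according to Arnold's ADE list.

A_{4}

The Hessian of f at 0 has rank 1. Corank 1: A-series; mu = 4 gives A_4.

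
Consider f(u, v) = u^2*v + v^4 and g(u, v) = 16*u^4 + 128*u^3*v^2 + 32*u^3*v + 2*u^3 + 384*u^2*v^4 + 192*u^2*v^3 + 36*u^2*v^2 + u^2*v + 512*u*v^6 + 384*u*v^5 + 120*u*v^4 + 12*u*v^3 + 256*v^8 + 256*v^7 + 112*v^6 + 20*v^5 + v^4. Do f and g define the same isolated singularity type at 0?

Yes.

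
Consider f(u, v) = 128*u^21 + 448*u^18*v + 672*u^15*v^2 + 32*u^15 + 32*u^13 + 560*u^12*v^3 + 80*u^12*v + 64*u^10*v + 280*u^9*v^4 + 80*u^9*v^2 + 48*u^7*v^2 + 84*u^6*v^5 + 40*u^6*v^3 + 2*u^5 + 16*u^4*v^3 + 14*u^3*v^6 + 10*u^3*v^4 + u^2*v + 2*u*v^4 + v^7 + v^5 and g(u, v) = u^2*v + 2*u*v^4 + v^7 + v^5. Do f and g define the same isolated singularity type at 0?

Yes.

The Hessian of f at 0 has rank 0. Corank 2; j^3 = u^2*v has shape L^2 M (L != M), so D-series; mu = 6 gives D_6. The Hessian of g at 0 has rank 0. Corank 2; j^3 = u^2*v has shape L^2 M (L != M), so D-series; mu = 6 gives D_6. Both have type D_6, hence right-equivalent.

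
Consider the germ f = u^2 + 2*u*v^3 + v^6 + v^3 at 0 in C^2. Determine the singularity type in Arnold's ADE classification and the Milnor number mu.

Type A2, Milnor number mu = 2.

The Hessian of f at 0 has rank 1. Corank 1: A-series; mu = 2 gives A_2.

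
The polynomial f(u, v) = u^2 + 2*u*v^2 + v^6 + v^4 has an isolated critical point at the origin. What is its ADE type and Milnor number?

Type A_5, Milnor number mu = 5.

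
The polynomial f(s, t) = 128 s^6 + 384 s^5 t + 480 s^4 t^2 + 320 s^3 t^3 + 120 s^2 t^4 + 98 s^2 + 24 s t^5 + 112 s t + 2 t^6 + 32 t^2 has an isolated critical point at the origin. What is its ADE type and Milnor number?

The Hessian of f at 0 is [[196, 112], [112, 64]] with rank 1, so corank 1. A Groebner basis of the Jacobian ideal J(f) in C{s,t} is {t^5, s + 4*t/7}; counting standard monomials gives mu = 5. Corank 1: A-series; mu = 5 gives A_5.

Type A_5, Milnor number mu = 5.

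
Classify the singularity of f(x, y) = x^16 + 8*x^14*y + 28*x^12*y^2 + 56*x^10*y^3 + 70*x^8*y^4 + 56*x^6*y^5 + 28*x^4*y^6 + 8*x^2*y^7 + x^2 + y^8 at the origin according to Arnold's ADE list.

The Hessian of f at 0 has rank 1. Corank 1: A-series; mu = 7 gives A_7.

A_{7}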